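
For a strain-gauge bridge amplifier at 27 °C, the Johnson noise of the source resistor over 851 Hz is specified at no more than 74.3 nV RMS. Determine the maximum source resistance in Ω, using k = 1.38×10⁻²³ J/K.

T = 27 °C + 273.15 = 300.15 K
Johnson–Nyquist: V_n = √(4kTRB) ⇒ R = V_n² / (4kTB)
4kTB = 4 × 1.38×10⁻²³ × 300.15 × 8.51×10² = 1.41×10⁻¹⁷
R = (7.43×10⁻⁸)² / 1.41×10⁻¹⁷ = 3.92×10² Ω = 392 Ω

392 Ω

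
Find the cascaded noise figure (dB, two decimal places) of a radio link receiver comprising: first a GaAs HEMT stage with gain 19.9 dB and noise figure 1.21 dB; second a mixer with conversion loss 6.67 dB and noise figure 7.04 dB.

1.34 dB

Convert to linear (a loss of L dB is a gain of −L dB): F_i = 10^(NF_i/10), G_i = 10^(G_i,dB/10)
  Stage 1: F_1 = 10^(1.21/10) = 1.321, G_1 = 10^(19.9/10) = 97.72
  Stage 2: F_2 = 10^(7.04/10) = 5.058, G_2 = 10^(−6.67/10) = 0.2153
Friis cascade:
  F = 1.321 + (5.058 − 1)/97.72 = 1.363
NF = 10 log₁₀(1.363) = 1.34 dB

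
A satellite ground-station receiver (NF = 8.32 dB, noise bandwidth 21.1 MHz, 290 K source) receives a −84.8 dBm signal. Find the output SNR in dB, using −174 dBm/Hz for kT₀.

Noise floor: N = −174 + 10 log₁₀(B) + NF
10 log₁₀(2.11×10⁷) = 73.24 dB
N = −174 + 73.24 + 8.32 = −92.44 dBm
SNR = P_sig − N = −84.8 − (−92.44) = 7.64 dB → 7.6 dB

7.6 dB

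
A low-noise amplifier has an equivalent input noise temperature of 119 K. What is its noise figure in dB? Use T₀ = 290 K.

1.49 dB

F = 1 + T_e/T₀ = 1 + 119/290 = 1.41034
NF = 10 log₁₀(1.41034) = 1.49 dB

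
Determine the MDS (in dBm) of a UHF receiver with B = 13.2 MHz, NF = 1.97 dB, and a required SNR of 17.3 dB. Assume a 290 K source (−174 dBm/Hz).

Sensitivity = −174 + 10 log₁₀(B) + NF + SNR_min
= −174 + 71.21 + 1.97 + 17.3
= −83.52 dBm → −83.5 dBm

−83.5 dBm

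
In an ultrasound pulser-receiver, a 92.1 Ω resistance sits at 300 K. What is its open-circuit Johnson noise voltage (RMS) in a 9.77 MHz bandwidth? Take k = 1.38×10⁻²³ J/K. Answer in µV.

3.86 µV

V_n = √(4kTRB)
4kTRB = 4 × 1.38×10⁻²³ × 300 × 9.21×10¹ × 9.77×10⁶ = 1.49×10⁻¹¹ V²
V_n = √(1.49×10⁻¹¹) = 3.86×10⁻⁶ V = 3.86 µV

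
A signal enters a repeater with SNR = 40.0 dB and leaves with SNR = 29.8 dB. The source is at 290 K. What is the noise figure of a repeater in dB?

10.2 dB

NF (dB) = SNR_in(dB) − SNR_out(dB) when the source is at T₀
NF = 40.0 − 29.8 = 10.2 dB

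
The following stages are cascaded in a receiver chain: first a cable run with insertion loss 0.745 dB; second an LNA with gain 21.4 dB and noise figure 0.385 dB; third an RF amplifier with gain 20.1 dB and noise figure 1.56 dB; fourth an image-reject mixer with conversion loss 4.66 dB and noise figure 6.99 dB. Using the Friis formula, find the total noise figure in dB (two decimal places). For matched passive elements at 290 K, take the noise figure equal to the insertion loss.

1.14 dB

Convert to linear (a loss of L dB is a gain of −L dB): F_i = 10^(NF_i/10), G_i = 10^(G_i,dB/10)
  Stage 1: F_1 = 10^(0.745/10) = 1.187, G_1 = 10^(−0.745/10) = 0.8424
  Stage 2: F_2 = 10^(0.385/10) = 1.093, G_2 = 10^(21.4/10) = 138.0
  Stage 3: F_3 = 10^(1.56/10) = 1.432, G_3 = 10^(20.1/10) = 102.3
  Stage 4: F_4 = 10^(6.99/10) = 5.000, G_4 = 10^(−4.66/10) = 0.3420
Friis cascade:
  F = 1.187 + (1.093 − 1)/0.8424 + (1.432 − 1)/116.3 + (5.000 − 1)/1.190×10⁴ = 1.301
NF = 10 log₁₀(1.301) = 1.14 dB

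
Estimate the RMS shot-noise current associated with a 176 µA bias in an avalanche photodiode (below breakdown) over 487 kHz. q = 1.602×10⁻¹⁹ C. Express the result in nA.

5.24 nA

I_n = √(2qI·B)
2qI·B = 2 × 1.602×10⁻¹⁹ × 1.76×10⁻⁴ × 4.87×10⁵ = 2.75×10⁻¹⁷ A²
I_n = √(2.75×10⁻¹⁷) = 5.24×10⁻⁹ A = 5.24 nA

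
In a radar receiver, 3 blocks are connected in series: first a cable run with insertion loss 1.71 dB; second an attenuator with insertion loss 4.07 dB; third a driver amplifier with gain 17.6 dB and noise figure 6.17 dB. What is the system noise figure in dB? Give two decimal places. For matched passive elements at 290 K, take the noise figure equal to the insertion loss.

11.95 dB

Convert to linear (a loss of L dB is a gain of −L dB): F_i = 10^(NF_i/10), G_i = 10^(G_i,dB/10)
  Stage 1: F_1 = 10^(1.71/10) = 1.483, G_1 = 10^(−1.71/10) = 0.6745
  Stage 2: F_2 = 10^(4.07/10) = 2.553, G_2 = 10^(−4.07/10) = 0.3917
  Stage 3: F_3 = 10^(6.17/10) = 4.140, G_3 = 10^(17.6/10) = 57.54
Friis cascade:
  F = 1.483 + (2.553 − 1)/0.6745 + (4.140 − 1)/0.2642 = 15.67
NF = 10 log₁₀(15.67) = 11.95 dB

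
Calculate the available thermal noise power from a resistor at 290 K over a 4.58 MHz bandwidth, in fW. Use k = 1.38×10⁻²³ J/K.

P_n = kTB = 1.38×10⁻²³ × 290 × 4.58×10⁶ = 1.83×10⁻¹⁴ W = 18.3 fW

18.3 fW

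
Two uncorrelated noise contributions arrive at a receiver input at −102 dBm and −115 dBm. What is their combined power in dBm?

Convert to linear, add, convert back:
P₁ = 6.31×10⁻¹⁴ W, P₂ = 3.16×10⁻¹⁵ W
P_tot = 6.63×10⁻¹⁴ W → 10 log₁₀(P_tot / 10⁻³) = −101.8 dBm

−101.8 dBm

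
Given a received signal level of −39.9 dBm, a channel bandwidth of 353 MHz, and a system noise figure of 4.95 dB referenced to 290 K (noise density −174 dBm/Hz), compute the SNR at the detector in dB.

43.7 dB

Noise floor: N = −174 + 10 log₁₀(B) + NF
10 log₁₀(3.53×10⁸) = 85.48 dB
N = −174 + 85.48 + 4.95 = −83.57 dBm
SNR = P_sig − N = −39.9 − (−83.57) = 43.67 dB → 43.7 dB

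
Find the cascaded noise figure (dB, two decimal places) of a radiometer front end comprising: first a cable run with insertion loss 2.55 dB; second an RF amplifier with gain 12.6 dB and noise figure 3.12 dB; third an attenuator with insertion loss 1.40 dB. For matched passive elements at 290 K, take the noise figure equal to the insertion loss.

Convert to linear (a loss of L dB is a gain of −L dB): F_i = 10^(NF_i/10), G_i = 10^(G_i,dB/10)
  Stage 1: F_1 = 10^(2.55/10) = 1.799, G_1 = 10^(−2.55/10) = 0.5559
  Stage 2: F_2 = 10^(3.12/10) = 2.051, G_2 = 10^(12.6/10) = 18.20
  Stage 3: F_3 = 10^(1.40/10) = 1.380, G_3 = 10^(−1.40/10) = 0.7244
Friis cascade:
  F = 1.799 + (2.051 − 1)/0.5559 + (1.380 − 1)/10.12 = 3.727
NF = 10 log₁₀(3.727) = 5.71 dB

5.71 dB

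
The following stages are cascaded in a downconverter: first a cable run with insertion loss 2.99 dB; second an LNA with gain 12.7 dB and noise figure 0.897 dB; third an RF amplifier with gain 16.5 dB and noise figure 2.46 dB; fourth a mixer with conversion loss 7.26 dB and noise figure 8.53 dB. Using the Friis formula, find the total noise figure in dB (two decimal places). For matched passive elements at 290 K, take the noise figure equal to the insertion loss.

4.05 dB

Convert to linear (a loss of L dB is a gain of −L dB): F_i = 10^(NF_i/10), G_i = 10^(G_i,dB/10)
  Stage 1: F_1 = 10^(2.99/10) = 1.991, G_1 = 10^(−2.99/10) = 0.5023
  Stage 2: F_2 = 10^(0.897/10) = 1.229, G_2 = 10^(12.7/10) = 18.62
  Stage 3: F_3 = 10^(2.46/10) = 1.762, G_3 = 10^(16.5/10) = 44.67
  Stage 4: F_4 = 10^(8.53/10) = 7.129, G_4 = 10^(−7.26/10) = 0.1879
Friis cascade:
  F = 1.991 + (1.229 − 1)/0.5023 + (1.762 − 1)/9.354 + (7.129 − 1)/417.8 = 2.543
NF = 10 log₁₀(2.543) = 4.05 dB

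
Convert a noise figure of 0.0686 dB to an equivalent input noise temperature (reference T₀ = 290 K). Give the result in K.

F = 10^(0.0686/10) = 1.01592
T_e = (F − 1)·T₀ = (1.01592 − 1) × 290 = 4.62 K

4.62 K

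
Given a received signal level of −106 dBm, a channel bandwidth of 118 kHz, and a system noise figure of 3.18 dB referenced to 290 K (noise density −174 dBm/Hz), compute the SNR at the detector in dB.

14.1 dB

Noise floor: N = −174 + 10 log₁₀(B) + NF
10 log₁₀(1.18×10⁵) = 50.72 dB
N = −174 + 50.72 + 3.18 = −120.10 dBm
SNR = P_sig − N = −106 − (−120.10) = 14.10 dB → 14.1 dB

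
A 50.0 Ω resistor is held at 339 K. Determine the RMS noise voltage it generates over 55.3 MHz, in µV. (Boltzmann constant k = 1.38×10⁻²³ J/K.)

7.19 µV

V_n = √(4kTRB)
4kTRB = 4 × 1.38×10⁻²³ × 339 × 5.00×10¹ × 5.53×10⁷ = 5.17×10⁻¹¹ V²
V_n = √(5.17×10⁻¹¹) = 7.19×10⁻⁶ V = 7.19 µV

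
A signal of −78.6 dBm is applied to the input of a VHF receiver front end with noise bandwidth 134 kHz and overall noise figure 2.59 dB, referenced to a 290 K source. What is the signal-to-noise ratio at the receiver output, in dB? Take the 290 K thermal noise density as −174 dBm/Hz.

Noise floor: N = −174 + 10 log₁₀(B) + NF
10 log₁₀(1.34×10⁵) = 51.27 dB
N = −174 + 51.27 + 2.59 = −120.14 dBm
SNR = P_sig − N = −78.6 − (−120.14) = 41.54 dB → 41.5 dB

41.5 dB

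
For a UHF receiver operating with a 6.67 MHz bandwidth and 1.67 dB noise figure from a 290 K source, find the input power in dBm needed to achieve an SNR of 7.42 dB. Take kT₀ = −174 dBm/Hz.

Sensitivity = −174 + 10 log₁₀(B) + NF + SNR_min
= −174 + 68.24 + 1.67 + 7.42
= −96.67 dBm → −96.7 dBm

−96.7 dBm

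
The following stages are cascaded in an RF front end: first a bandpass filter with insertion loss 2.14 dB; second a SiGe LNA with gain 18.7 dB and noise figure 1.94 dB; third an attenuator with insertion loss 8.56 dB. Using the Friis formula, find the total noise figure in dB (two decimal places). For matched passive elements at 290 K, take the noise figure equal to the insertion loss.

Convert to linear (a loss of L dB is a gain of −L dB): F_i = 10^(NF_i/10), G_i = 10^(G_i,dB/10)
  Stage 1: F_1 = 10^(2.14/10) = 1.637, G_1 = 10^(−2.14/10) = 0.6109
  Stage 2: F_2 = 10^(1.94/10) = 1.563, G_2 = 10^(18.7/10) = 74.13
  Stage 3: F_3 = 10^(8.56/10) = 7.178, G_3 = 10^(−8.56/10) = 0.1393
Friis cascade:
  F = 1.637 + (1.563 − 1)/0.6109 + (7.178 − 1)/45.29 = 2.695
NF = 10 log₁₀(2.695) = 4.31 dB

4.31 dB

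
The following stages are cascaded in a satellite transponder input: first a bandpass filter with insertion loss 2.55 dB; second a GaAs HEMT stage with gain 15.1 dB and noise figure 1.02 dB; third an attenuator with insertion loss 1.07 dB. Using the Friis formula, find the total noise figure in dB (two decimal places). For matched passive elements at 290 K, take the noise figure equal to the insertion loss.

Convert to linear (a loss of L dB is a gain of −L dB): F_i = 10^(NF_i/10), G_i = 10^(G_i,dB/10)
  Stage 1: F_1 = 10^(2.55/10) = 1.799, G_1 = 10^(−2.55/10) = 0.5559
  Stage 2: F_2 = 10^(1.02/10) = 1.265, G_2 = 10^(15.1/10) = 32.36
  Stage 3: F_3 = 10^(1.07/10) = 1.279, G_3 = 10^(−1.07/10) = 0.7816
Friis cascade:
  F = 1.799 + (1.265 − 1)/0.5559 + (1.279 − 1)/17.99 = 2.291
NF = 10 log₁₀(2.291) = 3.60 dB

3.60 dB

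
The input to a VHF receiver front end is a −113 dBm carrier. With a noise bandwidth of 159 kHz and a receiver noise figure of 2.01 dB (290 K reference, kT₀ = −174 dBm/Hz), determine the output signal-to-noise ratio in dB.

7.0 dB

Noise floor: N = −174 + 10 log₁₀(B) + NF
10 log₁₀(1.59×10⁵) = 52.01 dB
N = −174 + 52.01 + 2.01 = −119.98 dBm
SNR = P_sig − N = −113 − (−119.98) = 6.98 dB → 7.0 dB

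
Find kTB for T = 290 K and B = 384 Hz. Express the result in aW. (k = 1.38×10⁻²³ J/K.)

1.54 aW

P_n = kTB = 1.38×10⁻²³ × 290 × 3.84×10² = 1.54×10⁻¹⁸ W = 1.54 aW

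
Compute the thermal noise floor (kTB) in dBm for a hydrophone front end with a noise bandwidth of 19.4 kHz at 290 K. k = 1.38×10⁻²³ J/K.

P_n = kTB = 1.38×10⁻²³ × 290 × 1.94×10⁴ = 7.76×10⁻¹⁷ W
In dBm: 10 log₁₀(7.76×10⁻¹⁷ / 10⁻³) = −131.1 dBm

−131.1 dBm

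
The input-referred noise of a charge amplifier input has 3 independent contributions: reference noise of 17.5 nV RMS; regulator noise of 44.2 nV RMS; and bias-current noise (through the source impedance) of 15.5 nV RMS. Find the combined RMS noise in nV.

50.0 nV

Uncorrelated sources add in power (mean-square): V_tot = √(ΣV_i²)
V_tot = √[(1.75×10⁻⁸)² + (4.42×10⁻⁸)² + (1.55×10⁻⁸)²] = 5.00×10⁻⁸ V = 50.0 nV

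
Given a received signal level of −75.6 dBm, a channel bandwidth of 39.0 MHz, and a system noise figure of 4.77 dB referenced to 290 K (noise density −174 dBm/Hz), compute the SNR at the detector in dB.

17.7 dB

Noise floor: N = −174 + 10 log₁₀(B) + NF
10 log₁₀(3.90×10⁷) = 75.91 dB
N = −174 + 75.91 + 4.77 = −93.32 dBm
SNR = P_sig − N = −75.6 − (−93.32) = 17.72 dB → 17.7 dB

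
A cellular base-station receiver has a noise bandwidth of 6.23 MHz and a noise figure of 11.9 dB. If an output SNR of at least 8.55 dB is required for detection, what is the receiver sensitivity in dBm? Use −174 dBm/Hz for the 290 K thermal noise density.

Sensitivity = −174 + 10 log₁₀(B) + NF + SNR_min
= −174 + 67.94 + 11.9 + 8.55
= −85.61 dBm → −85.6 dBm

−85.6 dBm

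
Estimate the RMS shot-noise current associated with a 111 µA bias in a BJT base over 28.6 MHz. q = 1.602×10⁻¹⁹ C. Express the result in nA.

31.9 nA

I_n = √(2qI·B)
2qI·B = 2 × 1.602×10⁻¹⁹ × 1.11×10⁻⁴ × 2.86×10⁷ = 1.02×10⁻¹⁵ A²
I_n = √(1.02×10⁻¹⁵) = 3.19×10⁻⁸ A = 31.9 nA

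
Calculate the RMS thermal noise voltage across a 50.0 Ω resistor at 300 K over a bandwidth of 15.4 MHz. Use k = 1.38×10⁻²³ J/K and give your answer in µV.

V_n = √(4kTRB)
4kTRB = 4 × 1.38×10⁻²³ × 300 × 5.00×10¹ × 1.54×10⁷ = 1.28×10⁻¹¹ V²
V_n = √(1.28×10⁻¹¹) = 3.57×10⁻⁶ V = 3.57 µV

3.57 µV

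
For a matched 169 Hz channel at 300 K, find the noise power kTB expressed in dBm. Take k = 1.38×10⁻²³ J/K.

P_n = kTB = 1.38×10⁻²³ × 300 × 1.69×10² = 7.00×10⁻¹⁹ W
In dBm: 10 log₁₀(7.00×10⁻¹⁹ / 10⁻³) = −151.6 dBm

−151.6 dBm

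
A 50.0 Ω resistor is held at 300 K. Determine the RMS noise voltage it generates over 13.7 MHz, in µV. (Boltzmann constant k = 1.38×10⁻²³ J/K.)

V_n = √(4kTRB)
4kTRB = 4 × 1.38×10⁻²³ × 300 × 5.00×10¹ × 1.37×10⁷ = 1.13×10⁻¹¹ V²
V_n = √(1.13×10⁻¹¹) = 3.37×10⁻⁶ V = 3.37 µV

3.37 µV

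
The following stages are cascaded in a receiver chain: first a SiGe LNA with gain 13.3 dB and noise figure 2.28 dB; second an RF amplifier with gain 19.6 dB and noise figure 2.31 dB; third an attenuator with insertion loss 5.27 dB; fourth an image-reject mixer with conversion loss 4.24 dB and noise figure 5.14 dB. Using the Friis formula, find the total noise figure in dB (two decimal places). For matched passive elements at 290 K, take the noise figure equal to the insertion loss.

2.38 dB

Convert to linear (a loss of L dB is a gain of −L dB): F_i = 10^(NF_i/10), G_i = 10^(G_i,dB/10)
  Stage 1: F_1 = 10^(2.28/10) = 1.690, G_1 = 10^(13.3/10) = 21.38
  Stage 2: F_2 = 10^(2.31/10) = 1.702, G_2 = 10^(19.6/10) = 91.20
  Stage 3: F_3 = 10^(5.27/10) = 3.365, G_3 = 10^(−5.27/10) = 0.2972
  Stage 4: F_4 = 10^(5.14/10) = 3.266, G_4 = 10^(−4.24/10) = 0.3767
Friis cascade:
  F = 1.690 + (1.702 − 1)/21.38 + (3.365 − 1)/1950 + (3.266 − 1)/579.4 = 1.728
NF = 10 log₁₀(1.728) = 2.38 dB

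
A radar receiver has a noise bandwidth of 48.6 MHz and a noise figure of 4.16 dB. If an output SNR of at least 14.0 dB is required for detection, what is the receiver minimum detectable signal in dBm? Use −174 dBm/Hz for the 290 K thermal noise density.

Sensitivity = −174 + 10 log₁₀(B) + NF + SNR_min
= −174 + 76.87 + 4.16 + 14.0
= −78.97 dBm → −79.0 dBm

−79.0 dBm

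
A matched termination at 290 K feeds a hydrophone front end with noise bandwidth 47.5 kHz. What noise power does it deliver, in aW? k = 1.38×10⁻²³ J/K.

190 aW

P_n = kTB = 1.38×10⁻²³ × 290 × 4.75×10⁴ = 1.90×10⁻¹⁶ W = 190 aW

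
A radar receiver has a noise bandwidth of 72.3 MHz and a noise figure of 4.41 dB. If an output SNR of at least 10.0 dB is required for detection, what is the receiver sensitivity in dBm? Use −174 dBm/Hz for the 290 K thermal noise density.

Sensitivity = −174 + 10 log₁₀(B) + NF + SNR_min
= −174 + 78.59 + 4.41 + 10.0
= −81.00 dBm → −81.0 dBm

−81.0 dBm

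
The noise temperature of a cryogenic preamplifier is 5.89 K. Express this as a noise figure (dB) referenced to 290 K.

F = 1 + T_e/T₀ = 1 + 5.89/290 = 1.02031
NF = 10 log₁₀(1.02031) = 0.087 dB

0.087 dB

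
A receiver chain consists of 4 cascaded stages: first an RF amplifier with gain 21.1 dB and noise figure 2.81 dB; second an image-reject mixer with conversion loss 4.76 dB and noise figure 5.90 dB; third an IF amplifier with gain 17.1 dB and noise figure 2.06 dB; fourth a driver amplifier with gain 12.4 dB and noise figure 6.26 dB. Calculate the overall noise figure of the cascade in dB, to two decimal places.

2.90 dB

Convert to linear (a loss of L dB is a gain of −L dB): F_i = 10^(NF_i/10), G_i = 10^(G_i,dB/10)
  Stage 1: F_1 = 10^(2.81/10) = 1.910, G_1 = 10^(21.1/10) = 128.8
  Stage 2: F_2 = 10^(5.90/10) = 3.890, G_2 = 10^(−4.76/10) = 0.3342
  Stage 3: F_3 = 10^(2.06/10) = 1.607, G_3 = 10^(17.1/10) = 51.29
  Stage 4: F_4 = 10^(6.26/10) = 4.227, G_4 = 10^(12.4/10) = 17.38
Friis cascade:
  F = 1.910 + (3.890 − 1)/128.8 + (1.607 − 1)/43.05 + (4.227 − 1)/2208 = 1.948
NF = 10 log₁₀(1.948) = 2.90 dB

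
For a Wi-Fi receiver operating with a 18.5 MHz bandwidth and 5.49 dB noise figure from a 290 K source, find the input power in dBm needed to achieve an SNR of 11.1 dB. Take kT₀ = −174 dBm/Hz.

−84.7 dBm

Sensitivity = −174 + 10 log₁₀(B) + NF + SNR_min
= −174 + 72.67 + 5.49 + 11.1
= −84.74 dBm → −84.7 dBm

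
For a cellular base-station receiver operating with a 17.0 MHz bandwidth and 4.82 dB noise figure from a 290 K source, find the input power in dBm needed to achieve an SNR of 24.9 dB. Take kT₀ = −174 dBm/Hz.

Sensitivity = −174 + 10 log₁₀(B) + NF + SNR_min
= −174 + 72.3 + 4.82 + 24.9
= −71.98 dBm → −72.0 dBm

−72.0 dBm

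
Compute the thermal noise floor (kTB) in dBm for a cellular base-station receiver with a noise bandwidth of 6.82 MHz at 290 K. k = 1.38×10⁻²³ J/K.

P_n = kTB = 1.38×10⁻²³ × 290 × 6.82×10⁶ = 2.73×10⁻¹⁴ W
In dBm: 10 log₁₀(2.73×10⁻¹⁴ / 10⁻³) = −105.6 dBm

−105.6 dBm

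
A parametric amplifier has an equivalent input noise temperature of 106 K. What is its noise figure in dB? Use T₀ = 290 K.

1.35 dB

F = 1 + T_e/T₀ = 1 + 106/290 = 1.36552
NF = 10 log₁₀(1.36552) = 1.35 dB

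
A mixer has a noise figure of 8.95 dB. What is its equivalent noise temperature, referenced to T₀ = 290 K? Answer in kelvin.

F = 10^(8.95/10) = 7.85236
T_e = (F − 1)·T₀ = (7.85236 − 1) × 290 = 1987 K

1987 K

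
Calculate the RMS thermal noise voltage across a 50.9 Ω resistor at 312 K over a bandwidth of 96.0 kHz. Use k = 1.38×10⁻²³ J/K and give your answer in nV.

V_n = √(4kTRB)
4kTRB = 4 × 1.38×10⁻²³ × 312 × 5.09×10¹ × 9.60×10⁴ = 8.42×10⁻¹⁴ V²
V_n = √(8.42×10⁻¹⁴) = 2.90×10⁻⁷ V = 290 nV

290 nV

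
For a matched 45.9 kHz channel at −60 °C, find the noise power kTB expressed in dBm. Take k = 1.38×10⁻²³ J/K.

T = −60 °C + 273.15 = 213.15 K
P_n = kTB = 1.38×10⁻²³ × 213.15 × 4.59×10⁴ = 1.35×10⁻¹⁶ W
In dBm: 10 log₁₀(1.35×10⁻¹⁶ / 10⁻³) = −128.7 dBm

−128.7 dBm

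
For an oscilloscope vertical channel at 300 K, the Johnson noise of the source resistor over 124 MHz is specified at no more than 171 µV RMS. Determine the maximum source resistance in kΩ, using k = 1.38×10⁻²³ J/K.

Johnson–Nyquist: V_n = √(4kTRB) ⇒ R = V_n² / (4kTB)
4kTB = 4 × 1.38×10⁻²³ × 300 × 1.24×10⁸ = 2.05×10⁻¹²
R = (1.71×10⁻⁴)² / 2.05×10⁻¹² = 1.42×10⁴ Ω = 14.2 kΩ

14.2 kΩ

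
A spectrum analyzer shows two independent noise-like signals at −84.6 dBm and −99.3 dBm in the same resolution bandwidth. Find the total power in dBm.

Convert to linear, add, convert back:
P₁ = 3.47×10⁻¹² W, P₂ = 1.17×10⁻¹³ W
P_tot = 3.58×10⁻¹² W → 10 log₁₀(P_tot / 10⁻³) = −84.5 dBm

−84.5 dBm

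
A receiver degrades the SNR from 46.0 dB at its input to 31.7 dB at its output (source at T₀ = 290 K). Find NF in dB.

NF (dB) = SNR_in(dB) − SNR_out(dB) when the source is at T₀
NF = 46.0 − 31.7 = 14.3 dB

14.3 dB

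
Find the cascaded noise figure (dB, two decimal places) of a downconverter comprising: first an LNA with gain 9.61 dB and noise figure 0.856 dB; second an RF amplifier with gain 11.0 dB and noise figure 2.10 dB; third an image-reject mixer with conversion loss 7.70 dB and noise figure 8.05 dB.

1.25 dB

Convert to linear (a loss of L dB is a gain of −L dB): F_i = 10^(NF_i/10), G_i = 10^(G_i,dB/10)
  Stage 1: F_1 = 10^(0.856/10) = 1.218, G_1 = 10^(9.61/10) = 9.141
  Stage 2: F_2 = 10^(2.10/10) = 1.622, G_2 = 10^(11.0/10) = 12.59
  Stage 3: F_3 = 10^(8.05/10) = 6.383, G_3 = 10^(−7.70/10) = 0.1698
Friis cascade:
  F = 1.218 + (1.622 − 1)/9.141 + (6.383 − 1)/115.1 = 1.333
NF = 10 log₁₀(1.333) = 1.25 dB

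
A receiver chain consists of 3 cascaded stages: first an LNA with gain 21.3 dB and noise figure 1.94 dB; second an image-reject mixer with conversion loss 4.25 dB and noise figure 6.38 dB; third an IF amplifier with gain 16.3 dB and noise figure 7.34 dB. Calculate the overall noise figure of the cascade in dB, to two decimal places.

Convert to linear (a loss of L dB is a gain of −L dB): F_i = 10^(NF_i/10), G_i = 10^(G_i,dB/10)
  Stage 1: F_1 = 10^(1.94/10) = 1.563, G_1 = 10^(21.3/10) = 134.9
  Stage 2: F_2 = 10^(6.38/10) = 4.345, G_2 = 10^(−4.25/10) = 0.3758
  Stage 3: F_3 = 10^(7.34/10) = 5.420, G_3 = 10^(16.3/10) = 42.66
Friis cascade:
  F = 1.563 + (4.345 − 1)/134.9 + (5.420 − 1)/50.70 = 1.675
NF = 10 log₁₀(1.675) = 2.24 dB

2.24 dB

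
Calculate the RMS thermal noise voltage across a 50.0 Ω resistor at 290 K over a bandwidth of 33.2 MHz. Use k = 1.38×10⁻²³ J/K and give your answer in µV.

5.15 µV

V_n = √(4kTRB)
4kTRB = 4 × 1.38×10⁻²³ × 290 × 5.00×10¹ × 3.32×10⁷ = 2.66×10⁻¹¹ V²
V_n = √(2.66×10⁻¹¹) = 5.15×10⁻⁶ V = 5.15 µV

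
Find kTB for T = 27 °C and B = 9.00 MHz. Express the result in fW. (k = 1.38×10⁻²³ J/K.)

T = 27 °C + 273.15 = 300.15 K
P_n = kTB = 1.38×10⁻²³ × 300.15 × 9.00×10⁶ = 3.73×10⁻¹⁴ W = 37.3 fW

37.3 fW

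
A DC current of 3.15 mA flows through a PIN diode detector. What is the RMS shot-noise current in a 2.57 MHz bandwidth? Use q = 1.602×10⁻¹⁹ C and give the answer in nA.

I_n = √(2qI·B)
2qI·B = 2 × 1.602×10⁻¹⁹ × 3.15×10⁻³ × 2.57×10⁶ = 2.59×10⁻¹⁵ A²
I_n = √(2.59×10⁻¹⁵) = 5.09×10⁻⁸ A = 50.9 nA

50.9 nA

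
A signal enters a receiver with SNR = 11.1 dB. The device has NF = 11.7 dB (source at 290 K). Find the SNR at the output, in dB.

By definition F = SNR_in/SNR_out, so in dB: SNR_out = SNR_in − NF
SNR_out = 11.1 − 11.7 = −0.6 dB

−0.6 dB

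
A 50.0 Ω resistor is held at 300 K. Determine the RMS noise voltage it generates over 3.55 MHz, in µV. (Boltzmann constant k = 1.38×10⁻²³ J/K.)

1.71 µV

V_n = √(4kTRB)
4kTRB = 4 × 1.38×10⁻²³ × 300 × 5.00×10¹ × 3.55×10⁶ = 2.94×10⁻¹² V²
V_n = √(2.94×10⁻¹²) = 1.71×10⁻⁶ V = 1.71 µV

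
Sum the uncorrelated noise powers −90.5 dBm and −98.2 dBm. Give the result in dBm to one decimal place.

−89.8 dBm

Convert to linear, add, convert back:
P₁ = 8.91×10⁻¹³ W, P₂ = 1.51×10⁻¹³ W
P_tot = 1.04×10⁻¹² W → 10 log₁₀(P_tot / 10⁻³) = −89.8 dBm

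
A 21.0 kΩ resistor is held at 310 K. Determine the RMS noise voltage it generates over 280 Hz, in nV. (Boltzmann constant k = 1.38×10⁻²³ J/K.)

V_n = √(4kTRB)
4kTRB = 4 × 1.38×10⁻²³ × 310 × 2.10×10⁴ × 2.80×10² = 1.01×10⁻¹³ V²
V_n = √(1.01×10⁻¹³) = 3.17×10⁻⁷ V = 317 nV

317 nV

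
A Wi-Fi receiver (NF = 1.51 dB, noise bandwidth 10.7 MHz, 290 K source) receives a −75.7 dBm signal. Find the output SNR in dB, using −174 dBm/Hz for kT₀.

Noise floor: N = −174 + 10 log₁₀(B) + NF
10 log₁₀(1.07×10⁷) = 70.29 dB
N = −174 + 70.29 + 1.51 = −102.20 dBm
SNR = P_sig − N = −75.7 − (−102.20) = 26.50 dB → 26.5 dB

26.5 dB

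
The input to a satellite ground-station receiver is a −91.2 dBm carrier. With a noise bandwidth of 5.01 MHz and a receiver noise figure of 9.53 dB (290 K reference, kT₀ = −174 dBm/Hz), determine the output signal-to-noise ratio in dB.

Noise floor: N = −174 + 10 log₁₀(B) + NF
10 log₁₀(5.01×10⁶) = 67 dB
N = −174 + 67 + 9.53 = −97.47 dBm
SNR = P_sig − N = −91.2 − (−97.47) = 6.27 dB → 6.3 dB

6.3 dB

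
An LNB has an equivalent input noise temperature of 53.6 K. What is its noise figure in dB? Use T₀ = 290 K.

0.737 dB

F = 1 + T_e/T₀ = 1 + 53.6/290 = 1.18483
NF = 10 log₁₀(1.18483) = 0.737 dB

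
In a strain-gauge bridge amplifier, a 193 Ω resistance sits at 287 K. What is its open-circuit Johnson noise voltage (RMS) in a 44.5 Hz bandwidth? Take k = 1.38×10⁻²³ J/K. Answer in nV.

11.7 nV

V_n = √(4kTRB)
4kTRB = 4 × 1.38×10⁻²³ × 287 × 1.93×10² × 4.45×10¹ = 1.36×10⁻¹⁶ V²
V_n = √(1.36×10⁻¹⁶) = 1.17×10⁻⁸ V = 11.7 nV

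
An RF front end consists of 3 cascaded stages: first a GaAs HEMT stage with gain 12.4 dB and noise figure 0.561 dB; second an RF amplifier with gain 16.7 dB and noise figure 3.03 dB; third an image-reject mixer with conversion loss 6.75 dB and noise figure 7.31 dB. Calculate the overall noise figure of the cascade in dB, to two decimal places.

0.80 dB

Convert to linear (a loss of L dB is a gain of −L dB): F_i = 10^(NF_i/10), G_i = 10^(G_i,dB/10)
  Stage 1: F_1 = 10^(0.561/10) = 1.138, G_1 = 10^(12.4/10) = 17.38
  Stage 2: F_2 = 10^(3.03/10) = 2.009, G_2 = 10^(16.7/10) = 46.77
  Stage 3: F_3 = 10^(7.31/10) = 5.383, G_3 = 10^(−6.75/10) = 0.2113
Friis cascade:
  F = 1.138 + (2.009 − 1)/17.38 + (5.383 − 1)/812.8 = 1.201
NF = 10 log₁₀(1.201) = 0.80 dB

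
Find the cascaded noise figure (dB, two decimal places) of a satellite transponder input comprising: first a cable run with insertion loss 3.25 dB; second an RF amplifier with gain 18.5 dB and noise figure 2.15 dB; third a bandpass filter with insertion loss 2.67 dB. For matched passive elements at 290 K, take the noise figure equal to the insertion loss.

Convert to linear (a loss of L dB is a gain of −L dB): F_i = 10^(NF_i/10), G_i = 10^(G_i,dB/10)
  Stage 1: F_1 = 10^(3.25/10) = 2.113, G_1 = 10^(−3.25/10) = 0.4732
  Stage 2: F_2 = 10^(2.15/10) = 1.641, G_2 = 10^(18.5/10) = 70.79
  Stage 3: F_3 = 10^(2.67/10) = 1.849, G_3 = 10^(−2.67/10) = 0.5408
Friis cascade:
  F = 2.113 + (1.641 − 1)/0.4732 + (1.849 − 1)/33.50 = 3.493
NF = 10 log₁₀(3.493) = 5.43 dB

5.43 dB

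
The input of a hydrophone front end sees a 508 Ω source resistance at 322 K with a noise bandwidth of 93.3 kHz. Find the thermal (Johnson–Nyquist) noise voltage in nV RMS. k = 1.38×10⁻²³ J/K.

V_n = √(4kTRB)
4kTRB = 4 × 1.38×10⁻²³ × 322 × 5.08×10² × 9.33×10⁴ = 8.42×10⁻¹³ V²
V_n = √(8.42×10⁻¹³) = 9.18×10⁻⁷ V = 918 nV

918 nV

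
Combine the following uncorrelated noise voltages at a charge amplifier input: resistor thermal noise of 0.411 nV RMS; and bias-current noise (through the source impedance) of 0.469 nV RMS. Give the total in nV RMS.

0.624 nV

Uncorrelated sources add in power (mean-square): V_tot = √(ΣV_i²)
V_tot = √[(4.11×10⁻¹⁰)² + (4.69×10⁻¹⁰)²] = 6.24×10⁻¹⁰ V = 0.624 nV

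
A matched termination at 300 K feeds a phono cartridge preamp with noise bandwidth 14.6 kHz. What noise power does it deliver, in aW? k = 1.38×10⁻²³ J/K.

P_n = kTB = 1.38×10⁻²³ × 300 × 1.46×10⁴ = 6.04×10⁻¹⁷ W = 60.4 aW

60.4 aW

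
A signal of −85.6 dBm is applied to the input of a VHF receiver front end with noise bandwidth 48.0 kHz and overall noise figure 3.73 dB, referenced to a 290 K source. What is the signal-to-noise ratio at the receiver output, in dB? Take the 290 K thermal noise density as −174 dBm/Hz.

Noise floor: N = −174 + 10 log₁₀(B) + NF
10 log₁₀(4.80×10⁴) = 46.81 dB
N = −174 + 46.81 + 3.73 = −123.46 dBm
SNR = P_sig − N = −85.6 − (−123.46) = 37.86 dB → 37.9 dB

37.9 dB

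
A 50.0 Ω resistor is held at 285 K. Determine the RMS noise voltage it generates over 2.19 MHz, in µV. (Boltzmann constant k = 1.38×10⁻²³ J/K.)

1.31 µV

V_n = √(4kTRB)
4kTRB = 4 × 1.38×10⁻²³ × 285 × 5.00×10¹ × 2.19×10⁶ = 1.72×10⁻¹² V²
V_n = √(1.72×10⁻¹²) = 1.31×10⁻⁶ V = 1.31 µV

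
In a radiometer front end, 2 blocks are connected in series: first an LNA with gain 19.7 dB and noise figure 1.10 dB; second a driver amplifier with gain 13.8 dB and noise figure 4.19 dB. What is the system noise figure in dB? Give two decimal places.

Convert to linear (a loss of L dB is a gain of −L dB): F_i = 10^(NF_i/10), G_i = 10^(G_i,dB/10)
  Stage 1: F_1 = 10^(1.10/10) = 1.288, G_1 = 10^(19.7/10) = 93.33
  Stage 2: F_2 = 10^(4.19/10) = 2.624, G_2 = 10^(13.8/10) = 23.99
Friis cascade:
  F = 1.288 + (2.624 − 1)/93.33 = 1.306
NF = 10 log₁₀(1.306) = 1.16 dB

1.16 dB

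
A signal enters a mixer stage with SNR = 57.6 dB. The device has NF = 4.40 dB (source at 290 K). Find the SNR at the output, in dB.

53.20 dB

By definition F = SNR_in/SNR_out, so in dB: SNR_out = SNR_in − NF
SNR_out = 57.6 − 4.40 = 53.20 dB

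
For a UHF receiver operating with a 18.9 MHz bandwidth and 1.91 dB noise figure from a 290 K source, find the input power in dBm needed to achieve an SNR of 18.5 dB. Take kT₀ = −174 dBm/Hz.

Sensitivity = −174 + 10 log₁₀(B) + NF + SNR_min
= −174 + 72.76 + 1.91 + 18.5
= −80.83 dBm → −80.8 dBm

−80.8 dBm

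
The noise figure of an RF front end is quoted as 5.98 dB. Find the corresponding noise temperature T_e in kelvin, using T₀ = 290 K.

859 K

F = 10^(5.98/10) = 3.96278
T_e = (F − 1)·T₀ = (3.96278 − 1) × 290 = 859 K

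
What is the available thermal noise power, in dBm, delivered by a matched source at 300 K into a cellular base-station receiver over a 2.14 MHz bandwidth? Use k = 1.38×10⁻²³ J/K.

P_n = kTB = 1.38×10⁻²³ × 300 × 2.14×10⁶ = 8.86×10⁻¹⁵ W
In dBm: 10 log₁₀(8.86×10⁻¹⁵ / 10⁻³) = −110.5 dBm

−110.5 dBm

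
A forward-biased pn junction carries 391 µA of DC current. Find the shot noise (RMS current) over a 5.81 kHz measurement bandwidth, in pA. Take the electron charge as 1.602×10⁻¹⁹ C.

853 pA

I_n = √(2qI·B)
2qI·B = 2 × 1.602×10⁻¹⁹ × 3.91×10⁻⁴ × 5.81×10³ = 7.28×10⁻¹⁹ A²
I_n = √(7.28×10⁻¹⁹) = 8.53×10⁻¹⁰ A = 853 pA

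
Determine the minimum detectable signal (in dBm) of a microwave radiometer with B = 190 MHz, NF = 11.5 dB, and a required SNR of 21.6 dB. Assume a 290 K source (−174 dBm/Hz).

Sensitivity = −174 + 10 log₁₀(B) + NF + SNR_min
= −174 + 82.79 + 11.5 + 21.6
= −58.11 dBm → −58.1 dBm

−58.1 dBm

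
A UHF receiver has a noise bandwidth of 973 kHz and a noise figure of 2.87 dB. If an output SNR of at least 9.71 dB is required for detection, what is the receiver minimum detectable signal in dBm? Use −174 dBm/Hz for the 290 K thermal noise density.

Sensitivity = −174 + 10 log₁₀(B) + NF + SNR_min
= −174 + 59.88 + 2.87 + 9.71
= −101.54 dBm → −101.5 dBm

−101.5 dBm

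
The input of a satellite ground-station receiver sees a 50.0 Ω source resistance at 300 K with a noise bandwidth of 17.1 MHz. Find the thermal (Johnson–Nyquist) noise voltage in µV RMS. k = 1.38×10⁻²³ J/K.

3.76 µV

V_n = √(4kTRB)
4kTRB = 4 × 1.38×10⁻²³ × 300 × 5.00×10¹ × 1.71×10⁷ = 1.42×10⁻¹¹ V²
V_n = √(1.42×10⁻¹¹) = 3.76×10⁻⁶ V = 3.76 µV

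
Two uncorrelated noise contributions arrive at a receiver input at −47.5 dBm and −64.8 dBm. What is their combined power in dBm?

Convert to linear, add, convert back:
P₁ = 1.78×10⁻⁸ W, P₂ = 3.31×10⁻¹⁰ W
P_tot = 1.81×10⁻⁸ W → 10 log₁₀(P_tot / 10⁻³) = −47.4 dBm

−47.4 dBm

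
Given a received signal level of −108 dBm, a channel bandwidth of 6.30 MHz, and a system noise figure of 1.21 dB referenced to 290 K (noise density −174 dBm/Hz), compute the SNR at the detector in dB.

−3.2 dB

Noise floor: N = −174 + 10 log₁₀(B) + NF
10 log₁₀(6.30×10⁶) = 67.99 dB
N = −174 + 67.99 + 1.21 = −104.80 dBm
SNR = P_sig − N = −108 − (−104.80) = −3.20 dB → −3.2 dB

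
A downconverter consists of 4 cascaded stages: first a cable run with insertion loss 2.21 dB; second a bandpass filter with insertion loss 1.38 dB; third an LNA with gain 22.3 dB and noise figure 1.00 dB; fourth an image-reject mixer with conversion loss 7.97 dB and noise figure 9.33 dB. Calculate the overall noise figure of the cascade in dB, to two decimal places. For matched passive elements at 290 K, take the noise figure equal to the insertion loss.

Convert to linear (a loss of L dB is a gain of −L dB): F_i = 10^(NF_i/10), G_i = 10^(G_i,dB/10)
  Stage 1: F_1 = 10^(2.21/10) = 1.663, G_1 = 10^(−2.21/10) = 0.6012
  Stage 2: F_2 = 10^(1.38/10) = 1.374, G_2 = 10^(−1.38/10) = 0.7278
  Stage 3: F_3 = 10^(1.00/10) = 1.259, G_3 = 10^(22.3/10) = 169.8
  Stage 4: F_4 = 10^(9.33/10) = 8.570, G_4 = 10^(−7.97/10) = 0.1596
Friis cascade:
  F = 1.663 + (1.374 − 1)/0.6012 + (1.259 − 1)/0.4375 + (8.570 − 1)/74.30 = 2.979
NF = 10 log₁₀(2.979) = 4.74 dB

4.74 dB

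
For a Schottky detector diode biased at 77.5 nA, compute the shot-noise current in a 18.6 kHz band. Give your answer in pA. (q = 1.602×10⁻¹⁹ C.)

21.5 pA

I_n = √(2qI·B)
2qI·B = 2 × 1.602×10⁻¹⁹ × 7.75×10⁻⁸ × 1.86×10⁴ = 4.62×10⁻²² A²
I_n = √(4.62×10⁻²²) = 2.15×10⁻¹¹ A = 21.5 pA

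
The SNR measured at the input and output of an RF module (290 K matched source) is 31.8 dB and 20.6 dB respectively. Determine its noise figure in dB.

NF (dB) = SNR_in(dB) − SNR_out(dB) when the source is at T₀
NF = 31.8 − 20.6 = 11.2 dB

11.2 dB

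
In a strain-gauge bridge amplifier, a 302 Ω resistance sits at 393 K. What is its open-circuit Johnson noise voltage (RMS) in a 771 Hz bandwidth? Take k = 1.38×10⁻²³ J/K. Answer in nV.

V_n = √(4kTRB)
4kTRB = 4 × 1.38×10⁻²³ × 393 × 3.02×10² × 7.71×10² = 5.05×10⁻¹⁵ V²
V_n = √(5.05×10⁻¹⁵) = 7.11×10⁻⁸ V = 71.1 nV

71.1 nV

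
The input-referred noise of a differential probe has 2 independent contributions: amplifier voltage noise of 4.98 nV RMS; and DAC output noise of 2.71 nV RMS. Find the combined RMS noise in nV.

5.67 nV

Uncorrelated sources add in power (mean-square): V_tot = √(ΣV_i²)
V_tot = √[(4.98×10⁻⁹)² + (2.71×10⁻⁹)²] = 5.67×10⁻⁹ V = 5.67 nV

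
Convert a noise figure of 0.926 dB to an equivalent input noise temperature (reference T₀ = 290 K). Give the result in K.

68.9 K

F = 10^(0.926/10) = 1.23766
T_e = (F − 1)·T₀ = (1.23766 − 1) × 290 = 68.9 K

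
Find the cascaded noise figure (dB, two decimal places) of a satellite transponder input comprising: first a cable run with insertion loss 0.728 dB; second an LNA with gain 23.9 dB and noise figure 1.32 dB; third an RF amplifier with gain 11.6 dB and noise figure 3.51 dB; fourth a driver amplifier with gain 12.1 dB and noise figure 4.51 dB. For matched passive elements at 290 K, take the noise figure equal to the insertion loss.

2.07 dB

Convert to linear (a loss of L dB is a gain of −L dB): F_i = 10^(NF_i/10), G_i = 10^(G_i,dB/10)
  Stage 1: F_1 = 10^(0.728/10) = 1.182, G_1 = 10^(−0.728/10) = 0.8457
  Stage 2: F_2 = 10^(1.32/10) = 1.355, G_2 = 10^(23.9/10) = 245.5
  Stage 3: F_3 = 10^(3.51/10) = 2.244, G_3 = 10^(11.6/10) = 14.45
  Stage 4: F_4 = 10^(4.51/10) = 2.825, G_4 = 10^(12.1/10) = 16.22
Friis cascade:
  F = 1.182 + (1.355 − 1)/0.8457 + (2.244 − 1)/207.6 + (2.825 − 1)/3001 = 1.609
NF = 10 log₁₀(1.609) = 2.07 dB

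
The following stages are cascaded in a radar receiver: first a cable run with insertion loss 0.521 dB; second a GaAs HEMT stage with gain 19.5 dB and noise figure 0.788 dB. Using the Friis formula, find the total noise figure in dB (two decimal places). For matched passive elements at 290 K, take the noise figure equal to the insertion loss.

1.31 dB

Convert to linear (a loss of L dB is a gain of −L dB): F_i = 10^(NF_i/10), G_i = 10^(G_i,dB/10)
  Stage 1: F_1 = 10^(0.521/10) = 1.127, G_1 = 10^(−0.521/10) = 0.8870
  Stage 2: F_2 = 10^(0.788/10) = 1.199, G_2 = 10^(19.5/10) = 89.13
Friis cascade:
  F = 1.127 + (1.199 − 1)/0.8870 = 1.352
NF = 10 log₁₀(1.352) = 1.31 dB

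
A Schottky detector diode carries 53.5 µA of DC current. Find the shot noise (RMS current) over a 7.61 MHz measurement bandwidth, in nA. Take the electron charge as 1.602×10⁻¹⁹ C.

I_n = √(2qI·B)
2qI·B = 2 × 1.602×10⁻¹⁹ × 5.35×10⁻⁵ × 7.61×10⁶ = 1.30×10⁻¹⁶ A²
I_n = √(1.30×10⁻¹⁶) = 1.14×10⁻⁸ A = 11.4 nA

11.4 nA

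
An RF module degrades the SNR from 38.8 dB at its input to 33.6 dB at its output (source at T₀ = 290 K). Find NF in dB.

5.2 dB

NF (dB) = SNR_in(dB) − SNR_out(dB) when the source is at T₀
NF = 38.8 − 33.6 = 5.2 dB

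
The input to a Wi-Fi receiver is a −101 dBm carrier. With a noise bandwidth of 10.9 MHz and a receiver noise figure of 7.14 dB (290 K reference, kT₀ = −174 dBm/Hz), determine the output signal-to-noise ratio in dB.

−4.5 dB

Noise floor: N = −174 + 10 log₁₀(B) + NF
10 log₁₀(1.09×10⁷) = 70.37 dB
N = −174 + 70.37 + 7.14 = −96.49 dBm
SNR = P_sig − N = −101 − (−96.49) = −4.51 dB → −4.5 dB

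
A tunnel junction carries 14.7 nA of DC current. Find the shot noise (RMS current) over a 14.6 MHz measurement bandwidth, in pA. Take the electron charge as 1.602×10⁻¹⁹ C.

I_n = √(2qI·B)
2qI·B = 2 × 1.602×10⁻¹⁹ × 1.47×10⁻⁸ × 1.46×10⁷ = 6.88×10⁻²⁰ A²
I_n = √(6.88×10⁻²⁰) = 2.62×10⁻¹⁰ A = 262 pA

262 pA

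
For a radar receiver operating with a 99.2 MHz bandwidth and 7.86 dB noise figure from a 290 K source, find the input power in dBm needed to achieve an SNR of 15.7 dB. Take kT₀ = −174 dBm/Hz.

−70.5 dBm

Sensitivity = −174 + 10 log₁₀(B) + NF + SNR_min
= −174 + 79.97 + 7.86 + 15.7
= −70.47 dBm → −70.5 dBm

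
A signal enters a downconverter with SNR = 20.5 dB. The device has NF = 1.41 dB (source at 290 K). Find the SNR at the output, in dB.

19.09 dB

By definition F = SNR_in/SNR_out, so in dB: SNR_out = SNR_in − NF
SNR_out = 20.5 − 1.41 = 19.09 dB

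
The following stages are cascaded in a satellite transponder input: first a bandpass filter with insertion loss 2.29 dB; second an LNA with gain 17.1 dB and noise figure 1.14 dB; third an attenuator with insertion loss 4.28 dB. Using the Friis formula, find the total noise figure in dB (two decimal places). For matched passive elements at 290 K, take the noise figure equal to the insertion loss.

Convert to linear (a loss of L dB is a gain of −L dB): F_i = 10^(NF_i/10), G_i = 10^(G_i,dB/10)
  Stage 1: F_1 = 10^(2.29/10) = 1.694, G_1 = 10^(−2.29/10) = 0.5902
  Stage 2: F_2 = 10^(1.14/10) = 1.300, G_2 = 10^(17.1/10) = 51.29
  Stage 3: F_3 = 10^(4.28/10) = 2.679, G_3 = 10^(−4.28/10) = 0.3733
Friis cascade:
  F = 1.694 + (1.300 − 1)/0.5902 + (2.679 − 1)/30.27 = 2.258
NF = 10 log₁₀(2.258) = 3.54 dB

3.54 dB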